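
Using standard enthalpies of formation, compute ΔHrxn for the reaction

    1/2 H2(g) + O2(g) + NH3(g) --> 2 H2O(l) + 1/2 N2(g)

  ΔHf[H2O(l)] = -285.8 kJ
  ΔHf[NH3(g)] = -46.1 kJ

ΔHrxn = -525.5 kJ

Products: 2·(-285.8) + 1/2·(+0.0) = -571.6
Reactants: 1/2·(+0.0) + 1·(+0.0) + 1·(-46.1) = -46.1
ΔHrxn = (-571.6) − (-46.1) = -525.5 kJ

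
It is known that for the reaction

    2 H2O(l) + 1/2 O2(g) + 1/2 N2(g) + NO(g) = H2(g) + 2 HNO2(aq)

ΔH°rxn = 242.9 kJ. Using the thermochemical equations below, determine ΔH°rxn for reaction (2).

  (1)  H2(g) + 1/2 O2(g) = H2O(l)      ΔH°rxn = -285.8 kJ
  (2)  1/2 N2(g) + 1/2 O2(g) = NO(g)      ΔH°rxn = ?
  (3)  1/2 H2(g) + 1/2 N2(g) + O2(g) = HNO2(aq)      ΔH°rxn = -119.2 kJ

ΔH°rxn = 90.3 kJ

(1) reversed and × 2 (H2O(l) must end up as a reactant; ×2 to match 2 H2O(l) in the target): (-2)·(-285.8) = +571.6 kJ
(2) reversed (NO(g) must end up as a reactant): contributes −x
(3) × 2 (×2 to match 2 HNO2(aq) in the target): (2)·(-119.2) = -238.4 kJ
+242.9 = (+571.6) + (-238.4) − x
x = (+242.9 − (+333.2)) / (-1) = 90.3 kJ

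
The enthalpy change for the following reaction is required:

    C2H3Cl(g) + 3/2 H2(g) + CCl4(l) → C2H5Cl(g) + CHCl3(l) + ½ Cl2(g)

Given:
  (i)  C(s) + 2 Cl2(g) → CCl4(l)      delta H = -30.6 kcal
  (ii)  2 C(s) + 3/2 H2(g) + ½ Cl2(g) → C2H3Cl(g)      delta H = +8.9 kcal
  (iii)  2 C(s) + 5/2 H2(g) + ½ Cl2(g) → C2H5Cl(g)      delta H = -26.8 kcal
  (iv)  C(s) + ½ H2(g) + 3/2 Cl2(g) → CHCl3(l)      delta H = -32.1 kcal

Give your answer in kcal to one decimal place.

(i) reversed (CCl4(l) must end up as a reactant): +30.6 kcal
(ii) reversed (reverse to put C2H3Cl(g) on the reactant side): -8.9 kcal
(iii) as written (C2H5Cl(g) already on the product side): -26.8 kcal
(iv) as written (CHCl3(l) already on the product side): -32.1 kcal
Summing the manipulated equations, delta H = (+30.6) + (-8.9) + (-26.8) + (-32.1) = -37.2 kcal

delta H = -37.2 kcal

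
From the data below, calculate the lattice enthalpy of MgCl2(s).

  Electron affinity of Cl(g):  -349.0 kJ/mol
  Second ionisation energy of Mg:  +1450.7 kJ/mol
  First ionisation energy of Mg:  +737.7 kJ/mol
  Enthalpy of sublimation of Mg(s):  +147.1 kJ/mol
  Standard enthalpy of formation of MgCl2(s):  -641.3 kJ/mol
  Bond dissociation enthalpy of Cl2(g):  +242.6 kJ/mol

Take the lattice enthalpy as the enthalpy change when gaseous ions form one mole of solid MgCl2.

U = -2521.4 kJ/mol

ΔHf° = 1·ΔHsub + 1·(ΣIE) + 1·D(Cl2) + 2·EA + U
-641.3 = 1·(+147.1) + 1·(+2188.4) + 1·(+242.6) + 2·(-349.0) + U
U = -641.3 − (+1880.1) = -2521.4 kJ/mol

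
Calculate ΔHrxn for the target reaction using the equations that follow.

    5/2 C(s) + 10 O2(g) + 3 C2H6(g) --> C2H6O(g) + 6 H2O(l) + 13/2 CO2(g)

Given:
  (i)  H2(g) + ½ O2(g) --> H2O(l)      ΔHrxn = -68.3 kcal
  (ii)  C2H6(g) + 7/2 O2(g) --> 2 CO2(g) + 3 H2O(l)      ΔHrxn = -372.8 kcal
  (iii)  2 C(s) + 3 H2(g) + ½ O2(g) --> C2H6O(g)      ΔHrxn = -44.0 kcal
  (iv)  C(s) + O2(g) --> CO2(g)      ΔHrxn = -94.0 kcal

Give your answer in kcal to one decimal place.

(i) reversed and × 3: (-3)·(-68.3) = +204.9 kcal
(ii) × 3 (×3 to match 3 C2H6(g) in the target): (3)·(-372.8) = -1118.4 kcal
(iii) as written (C2H6O(g) already on the product side): -44.0 kcal
(iv) × 1/2: (1/2)·(-94.0) = -47.0 kcal
Since enthalpy is a state function, ΔHrxn = (+204.9) + (-1118.4) + (-44.0) + (-47.0) = -1004.5 kcal

ΔHrxn = -1004.5 kcal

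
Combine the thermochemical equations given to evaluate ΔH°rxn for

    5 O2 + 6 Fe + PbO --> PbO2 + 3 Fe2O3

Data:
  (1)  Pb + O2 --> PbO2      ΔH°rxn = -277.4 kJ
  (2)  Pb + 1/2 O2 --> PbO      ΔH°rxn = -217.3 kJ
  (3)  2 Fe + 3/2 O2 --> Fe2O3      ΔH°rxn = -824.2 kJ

ΔH°rxn = -2532.7 kJ

(1) as written (PbO2 already on the product side): -277.4 kJ
(2) reversed (reverse to put PbO on the reactant side): +217.3 kJ
(3) × 3 (×3 to match 3 Fe2O3 in the target): (3)·(-824.2) = -2472.6 kJ
ΔH°rxn = (1)·(-277.4) + (-1)·(-217.3) + (3)·(-824.2) = -2532.7 kJ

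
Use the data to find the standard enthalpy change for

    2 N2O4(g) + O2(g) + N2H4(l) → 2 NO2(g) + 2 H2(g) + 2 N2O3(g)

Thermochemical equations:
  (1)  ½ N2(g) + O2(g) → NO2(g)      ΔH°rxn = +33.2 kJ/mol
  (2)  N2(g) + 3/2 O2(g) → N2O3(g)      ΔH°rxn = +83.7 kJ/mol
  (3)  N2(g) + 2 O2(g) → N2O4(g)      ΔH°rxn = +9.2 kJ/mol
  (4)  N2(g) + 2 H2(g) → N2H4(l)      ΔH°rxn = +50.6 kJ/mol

(1) × 2: (2)·(+33.2) = +66.4 kJ/mol
(2) × 2: (2)·(+83.7) = +167.4 kJ/mol
(3) reversed and × 2: (-2)·(+9.2) = -18.4 kJ/mol
(4) reversed: -50.6 kJ/mol
Combining the equations, ΔH°rxn = (+66.4) + (+167.4) + (-18.4) + (-50.6) = 164.8 kJ/mol

ΔH°rxn = 164.8 kJ/mol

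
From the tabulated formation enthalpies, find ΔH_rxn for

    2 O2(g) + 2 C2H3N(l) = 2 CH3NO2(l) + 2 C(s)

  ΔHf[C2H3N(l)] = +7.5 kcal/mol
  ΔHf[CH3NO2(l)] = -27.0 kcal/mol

ΔH_rxn = -69.0 kcal/mol

ΔH°rxn = Σ nΔHf°(products) − Σ nΔHf°(reactants).
Products: 2·(-27.0) + 2·(+0.0) = -54.0
Reactants: 2·(+0.0) + 2·(+7.5) = +15.0
ΔH_rxn = (-54.0) − (+15.0) = -69.0 kcal/mol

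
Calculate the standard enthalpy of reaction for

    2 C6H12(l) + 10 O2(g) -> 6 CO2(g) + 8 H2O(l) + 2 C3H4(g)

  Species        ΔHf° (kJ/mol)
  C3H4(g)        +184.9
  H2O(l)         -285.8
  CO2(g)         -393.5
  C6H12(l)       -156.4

ΔHrxn = -3964.8 kJ/mol

ΔH°rxn = Σ nΔHf°(products) − Σ nΔHf°(reactants).
Products: 6·(-393.5) + 8·(-285.8) + 2·(+184.9) = -4277.6
Reactants: 2·(-156.4) + 10·(+0.0) = -312.8
ΔHrxn = (-4277.6) − (-312.8) = -3964.8 kJ/mol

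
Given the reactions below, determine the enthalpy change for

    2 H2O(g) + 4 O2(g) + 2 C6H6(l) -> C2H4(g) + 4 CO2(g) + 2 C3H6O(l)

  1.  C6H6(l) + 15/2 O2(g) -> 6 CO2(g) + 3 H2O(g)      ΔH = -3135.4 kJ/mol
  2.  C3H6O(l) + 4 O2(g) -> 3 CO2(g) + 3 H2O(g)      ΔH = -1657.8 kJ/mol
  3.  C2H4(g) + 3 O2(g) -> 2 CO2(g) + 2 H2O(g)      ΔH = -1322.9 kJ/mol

ΔH = -1632.3 kJ/mol

eq. 1 × 2 (×2 to match 2 C6H6(l) in the target): (2)·(-3135.4) = -6270.8 kJ/mol
eq. 2 reversed and × 2 (C3H6O(l) must end up as a product; scale by 2 for the 2 C3H6O(l)): (-2)·(-1657.8) = +3315.6 kJ/mol
eq. 3 reversed (C2H4(g) must end up as a product): +1322.9 kJ/mol
ΔH = (2)·(-3135.4) + (-2)·(-1657.8) + (-1)·(-1322.9) = -1632.3 kJ/mol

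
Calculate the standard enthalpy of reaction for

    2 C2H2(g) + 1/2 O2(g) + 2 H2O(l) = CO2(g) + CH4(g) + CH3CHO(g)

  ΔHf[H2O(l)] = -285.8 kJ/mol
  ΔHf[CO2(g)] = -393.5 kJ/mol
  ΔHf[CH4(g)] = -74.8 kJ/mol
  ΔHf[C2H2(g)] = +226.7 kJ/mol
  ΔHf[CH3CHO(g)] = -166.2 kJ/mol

ΔH_rxn = -516.3 kJ/mol

Products: 1·(-393.5) + 1·(-74.8) + 1·(-166.2) = -634.5
Reactants: 2·(+226.7) + 1/2·(+0.0) + 2·(-285.8) = -118.2
ΔH_rxn = (-634.5) − (-118.2) = -516.3 kJ/mol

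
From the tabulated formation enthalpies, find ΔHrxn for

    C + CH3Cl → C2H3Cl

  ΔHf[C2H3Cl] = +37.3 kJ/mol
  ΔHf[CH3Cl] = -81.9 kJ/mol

Products: 1·(+37.3) = +37.3
Reactants: 1·(+0.0) + 1·(-81.9) = -81.9
ΔHrxn = (+37.3) − (-81.9) = 119.2 kJ/mol

ΔHrxn = 119.2 kJ/mol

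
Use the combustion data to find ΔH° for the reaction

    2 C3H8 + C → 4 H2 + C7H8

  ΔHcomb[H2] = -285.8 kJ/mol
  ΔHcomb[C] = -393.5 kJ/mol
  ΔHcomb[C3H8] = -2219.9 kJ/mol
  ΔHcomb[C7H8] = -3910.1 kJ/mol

Using ΔH = Σ nΔHc°(reactants) − Σ nΔHc°(products):
= [2·(-2219.9) + 1·(-393.5)] − [4·(-285.8) + 1·(-3910.1)]
= 220.0 kJ/mol

ΔH° = 220.0 kJ/mol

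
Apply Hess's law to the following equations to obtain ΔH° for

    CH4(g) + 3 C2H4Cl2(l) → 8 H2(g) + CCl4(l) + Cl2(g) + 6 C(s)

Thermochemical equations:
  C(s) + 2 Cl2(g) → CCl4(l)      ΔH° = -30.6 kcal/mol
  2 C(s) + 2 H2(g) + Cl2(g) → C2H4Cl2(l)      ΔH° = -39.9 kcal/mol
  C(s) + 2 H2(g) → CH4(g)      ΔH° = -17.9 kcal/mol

equation 1 as written (CCl4(l) already on the product side): -30.6 kcal/mol
equation 2 reversed and × 3 (C2H4Cl2(l) must end up as a reactant; scale by 3 for the 3 C2H4Cl2(l)): (-3)·(-39.9) = +119.7 kcal/mol
equation 3 reversed (reverse to put CH4(g) on the reactant side): +17.9 kcal/mol
ΔH° = (-30.6) + (+119.7) + (+17.9) = 107.0 kcal/mol

ΔH° = 107.0 kcal/mol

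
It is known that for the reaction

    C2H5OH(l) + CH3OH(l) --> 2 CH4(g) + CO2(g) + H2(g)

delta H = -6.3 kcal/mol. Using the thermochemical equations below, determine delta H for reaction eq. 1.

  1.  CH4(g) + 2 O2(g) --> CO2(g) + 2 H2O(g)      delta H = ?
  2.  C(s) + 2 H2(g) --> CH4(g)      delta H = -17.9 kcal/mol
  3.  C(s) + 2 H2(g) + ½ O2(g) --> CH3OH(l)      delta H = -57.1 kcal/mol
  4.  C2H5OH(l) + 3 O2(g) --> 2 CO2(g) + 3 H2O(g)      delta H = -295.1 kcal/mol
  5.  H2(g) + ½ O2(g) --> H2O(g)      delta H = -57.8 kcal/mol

eq. 1 reversed: contributes −x
eq. 2 as written: -17.9 kcal/mol
eq. 3 reversed (reverse to put CH3OH(l) on the reactant side): +57.1 kcal/mol
eq. 4 as written (C2H5OH(l) already on the reactant side): -295.1 kcal/mol
eq. 5 reversed: +57.8 kcal/mol
-6.3 = (-17.9) + (+57.1) + (-295.1) + (+57.8) − x
x = (-6.3 − (-198.1)) / (-1) = -191.8 kcal/mol

delta H = -191.8 kcal/mol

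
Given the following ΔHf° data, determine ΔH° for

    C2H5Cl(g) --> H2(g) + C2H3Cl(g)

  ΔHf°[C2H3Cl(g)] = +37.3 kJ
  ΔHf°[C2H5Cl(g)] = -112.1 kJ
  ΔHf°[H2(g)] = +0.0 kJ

Products: 1·(+0.0) + 1·(+37.3) = +37.3
Reactants: 1·(-112.1) = -112.1
ΔH° = (+37.3) − (-112.1) = 149.4 kJ

ΔH° = 149.4 kJ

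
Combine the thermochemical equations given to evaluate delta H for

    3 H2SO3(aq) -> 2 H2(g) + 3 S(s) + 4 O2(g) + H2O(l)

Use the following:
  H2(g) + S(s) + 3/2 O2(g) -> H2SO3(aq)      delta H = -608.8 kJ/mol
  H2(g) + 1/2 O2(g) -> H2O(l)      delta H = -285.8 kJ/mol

equation 1 reversed and × 3 (reverse to put H2SO3(aq) on the reactant side; ×3 to match 3 H2SO3(aq) in the target): (-3)·(-608.8) = +1826.4 kJ/mol
equation 2 as written (H2O(l) already on the product side): -285.8 kJ/mol
delta H = (-3)·(-608.8) + (1)·(-285.8) = 1540.6 kJ/mol

delta H = 1540.6 kJ/mol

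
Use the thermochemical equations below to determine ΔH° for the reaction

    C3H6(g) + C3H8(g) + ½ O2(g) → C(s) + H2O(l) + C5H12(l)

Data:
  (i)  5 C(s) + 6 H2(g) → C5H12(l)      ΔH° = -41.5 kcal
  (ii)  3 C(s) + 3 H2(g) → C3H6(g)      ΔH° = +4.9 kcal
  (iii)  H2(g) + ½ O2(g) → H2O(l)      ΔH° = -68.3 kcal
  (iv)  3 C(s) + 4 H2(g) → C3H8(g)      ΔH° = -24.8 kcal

(i) as written (C5H12(l) already on the product side): -41.5 kcal
(ii) reversed (C3H6(g) must end up as a reactant): -4.9 kcal
(iii) as written (H2O(l) already on the product side): -68.3 kcal
(iv) reversed (C3H8(g) must end up as a reactant): +24.8 kcal
ΔH° = (1)·(-41.5) + (-1)·(+4.9) + (1)·(-68.3) + (-1)·(-24.8) = -89.9 kcal

ΔH° = -89.9 kcal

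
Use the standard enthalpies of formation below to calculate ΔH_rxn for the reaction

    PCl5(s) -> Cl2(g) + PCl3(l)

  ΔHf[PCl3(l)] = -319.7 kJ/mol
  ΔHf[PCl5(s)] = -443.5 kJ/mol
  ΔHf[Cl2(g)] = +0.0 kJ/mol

Products: 1·(+0.0) + 1·(-319.7) = -319.7
Reactants: 1·(-443.5) = -443.5
ΔH_rxn = (-319.7) − (-443.5) = 123.8 kJ/mol

ΔH_rxn = 123.8 kJ/mol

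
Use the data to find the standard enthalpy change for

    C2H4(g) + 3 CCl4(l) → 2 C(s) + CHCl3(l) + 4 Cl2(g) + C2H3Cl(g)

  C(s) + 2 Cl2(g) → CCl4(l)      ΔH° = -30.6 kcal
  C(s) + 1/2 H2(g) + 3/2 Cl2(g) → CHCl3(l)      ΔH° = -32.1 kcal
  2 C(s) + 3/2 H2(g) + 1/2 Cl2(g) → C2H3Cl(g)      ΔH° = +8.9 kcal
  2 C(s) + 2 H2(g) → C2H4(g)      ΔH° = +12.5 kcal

equation 1 reversed and × 3 (reverse to put CCl4(l) on the reactant side; scale by 3 for the 3 CCl4(l)): (-3)·(-30.6) = +91.8 kcal
equation 2 as written (CHCl3(l) already on the product side): -32.1 kcal
equation 3 as written (C2H3Cl(g) already on the product side): +8.9 kcal
equation 4 reversed (reverse to put C2H4(g) on the reactant side): -12.5 kcal
Summing the manipulated equations, ΔH° = (+91.8) + (-32.1) + (+8.9) + (-12.5) = 56.1 kcal

ΔH° = 56.1 kcal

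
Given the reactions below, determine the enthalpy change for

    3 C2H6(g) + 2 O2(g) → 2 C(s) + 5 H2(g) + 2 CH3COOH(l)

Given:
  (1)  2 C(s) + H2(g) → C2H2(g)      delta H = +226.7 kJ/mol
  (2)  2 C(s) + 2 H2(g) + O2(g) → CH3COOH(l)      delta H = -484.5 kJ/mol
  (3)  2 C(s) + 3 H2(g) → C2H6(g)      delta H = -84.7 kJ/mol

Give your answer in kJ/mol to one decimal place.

delta H = -714.9 kJ/mol

(1): not needed (C2H2(g) appears nowhere else).
(2) × 2 (×2 to match 2 CH3COOH(l) in the target): (2)·(-484.5) = -969.0 kJ/mol
(3) reversed and × 3 (reverse to put C2H6(g) on the reactant side; scale by 3 for the 3 C2H6(g)): (-3)·(-84.7) = +254.1 kJ/mol
Combining the equations, delta H = (2)·(-484.5) + (-3)·(-84.7) = -714.9 kJ/mol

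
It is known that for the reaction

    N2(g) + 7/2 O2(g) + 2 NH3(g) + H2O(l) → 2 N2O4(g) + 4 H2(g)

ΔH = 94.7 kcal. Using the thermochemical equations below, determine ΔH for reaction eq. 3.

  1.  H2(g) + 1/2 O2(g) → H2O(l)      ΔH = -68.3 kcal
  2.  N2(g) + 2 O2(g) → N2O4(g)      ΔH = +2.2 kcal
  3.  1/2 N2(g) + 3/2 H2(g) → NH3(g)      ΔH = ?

ΔH = -11.0 kcal

eq. 1 reversed (reverse to put H2O(l) on the reactant side): +68.3 kcal
eq. 2 × 2 (×2 to match 2 N2O4(g) in the target): (2)·(+2.2) = +4.4 kcal
eq. 3 reversed and × 2 (reverse to put NH3(g) on the reactant side; ×2 to match 2 NH3(g) in the target): contributes −2·x
+94.7 = (+68.3) + (+4.4) − 2·x
x = (+94.7 − (+72.7)) / (-2) = -11.0 kcal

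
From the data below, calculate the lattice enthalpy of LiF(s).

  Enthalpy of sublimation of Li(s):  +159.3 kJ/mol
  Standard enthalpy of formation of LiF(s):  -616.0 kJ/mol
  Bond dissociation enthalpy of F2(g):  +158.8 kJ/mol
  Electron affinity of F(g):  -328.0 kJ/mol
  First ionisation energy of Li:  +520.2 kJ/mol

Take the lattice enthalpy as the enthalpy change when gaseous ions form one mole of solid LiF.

ΔHf° = 1·ΔHsub + 1·(ΣIE) + 1/2·D(F2) + 1·EA + U
-616.0 = 1·(+159.3) + 1·(+520.2) + 1/2·(+158.8) + 1·(-328.0) + U
U = -616.0 − (+430.9) = -1046.9 kJ/mol

U = -1046.9 kJ/mol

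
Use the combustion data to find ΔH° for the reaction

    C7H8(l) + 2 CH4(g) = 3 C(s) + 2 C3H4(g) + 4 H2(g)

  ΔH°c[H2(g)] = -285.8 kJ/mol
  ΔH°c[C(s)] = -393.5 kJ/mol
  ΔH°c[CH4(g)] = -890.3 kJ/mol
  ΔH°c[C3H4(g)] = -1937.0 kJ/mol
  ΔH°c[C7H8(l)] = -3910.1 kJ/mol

Using ΔH = Σ nΔHc°(reactants) − Σ nΔHc°(products):
= [1·(-3910.1) + 2·(-890.3)] − [3·(-393.5) + 2·(-1937.0) + 4·(-285.8)]
= 507.0 kJ/mol

ΔH° = 507.0 kJ/mol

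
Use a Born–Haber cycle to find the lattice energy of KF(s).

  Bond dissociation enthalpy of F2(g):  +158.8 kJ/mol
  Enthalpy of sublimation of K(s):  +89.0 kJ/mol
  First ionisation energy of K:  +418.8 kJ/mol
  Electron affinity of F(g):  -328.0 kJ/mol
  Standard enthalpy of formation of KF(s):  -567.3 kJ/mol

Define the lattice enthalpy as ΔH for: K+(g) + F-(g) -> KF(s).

U = -826.5 kJ/mol

ΔHf° = 1·ΔHsub + 1·(ΣIE) + 1/2·D(F2) + 1·EA + U
-567.3 = 1·(+89.0) + 1·(+418.8) + 1/2·(+158.8) + 1·(-328.0) + U
U = -567.3 − (+259.2) = -826.5 kJ/mol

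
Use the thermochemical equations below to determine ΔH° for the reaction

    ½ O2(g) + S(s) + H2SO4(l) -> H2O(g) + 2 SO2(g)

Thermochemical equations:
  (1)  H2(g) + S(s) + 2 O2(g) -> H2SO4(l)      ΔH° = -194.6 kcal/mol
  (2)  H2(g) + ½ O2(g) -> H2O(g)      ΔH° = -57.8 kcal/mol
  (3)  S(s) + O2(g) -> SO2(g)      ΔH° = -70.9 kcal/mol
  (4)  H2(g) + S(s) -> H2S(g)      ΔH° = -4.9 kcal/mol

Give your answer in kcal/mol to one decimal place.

(1) reversed (reverse to put H2SO4(l) on the reactant side): +194.6 kcal/mol
(2) as written (H2O(g) already on the product side): -57.8 kcal/mol
(3) × 2 (×2 to match 2 SO2(g) in the target): (2)·(-70.9) = -141.8 kcal/mol
(4): not needed (H2S(g) appears nowhere else).
ΔH° = (+194.6) + (-57.8) + (-141.8) = -5.0 kcal/mol

ΔH° = -5.0 kcal/mol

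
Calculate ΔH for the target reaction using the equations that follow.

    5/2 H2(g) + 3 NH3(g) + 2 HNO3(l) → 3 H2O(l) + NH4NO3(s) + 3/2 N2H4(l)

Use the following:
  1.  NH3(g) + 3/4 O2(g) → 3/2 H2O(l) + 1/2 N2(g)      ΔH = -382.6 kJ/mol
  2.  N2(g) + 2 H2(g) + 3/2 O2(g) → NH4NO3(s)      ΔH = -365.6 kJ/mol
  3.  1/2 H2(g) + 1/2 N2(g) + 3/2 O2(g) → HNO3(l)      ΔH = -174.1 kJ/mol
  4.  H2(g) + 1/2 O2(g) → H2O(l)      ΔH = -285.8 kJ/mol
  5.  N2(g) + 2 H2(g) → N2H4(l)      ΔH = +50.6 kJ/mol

eq. 1 × 3 (scale by 3 for the 3 NH3(g)): (3)·(-382.6) = -1147.8 kJ/mol
eq. 2 as written (NH4NO3(s) already on the product side): -365.6 kJ/mol
eq. 3 reversed and × 2 (HNO3(l) must end up as a reactant; scale by 2 for the 2 HNO3(l)): (-2)·(-174.1) = +348.2 kJ/mol
eq. 4 reversed and × 3/2: (-3/2)·(-285.8) = +428.7 kJ/mol
eq. 5 × 3/2 (scale by 3/2 for the 3/2 N2H4(l)): (3/2)·(+50.6) = +75.9 kJ/mol
ΔH = (3)·(-382.6) + (1)·(-365.6) + (-2)·(-174.1) + (-3/2)·(-285.8) + (3/2)·(+50.6) = -660.6 kJ/mol

ΔH = -660.6 kJ/mol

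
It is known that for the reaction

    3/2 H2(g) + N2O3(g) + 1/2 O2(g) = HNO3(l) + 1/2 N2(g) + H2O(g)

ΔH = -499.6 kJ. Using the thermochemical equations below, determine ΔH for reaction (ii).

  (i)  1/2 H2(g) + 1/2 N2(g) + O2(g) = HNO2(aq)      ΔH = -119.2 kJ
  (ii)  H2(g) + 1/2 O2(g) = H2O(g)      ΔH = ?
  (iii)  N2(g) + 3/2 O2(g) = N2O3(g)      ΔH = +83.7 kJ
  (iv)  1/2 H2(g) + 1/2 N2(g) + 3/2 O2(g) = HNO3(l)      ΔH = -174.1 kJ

ΔH = -241.8 kJ

(i): not needed (HNO2(aq) appears nowhere else).
(ii) as written (H2O(g) already on the product side): contributes x
(iii) reversed (N2O3(g) must end up as a reactant): -83.7 kJ
(iv) as written (HNO3(l) already on the product side): -174.1 kJ
-499.6 = (-83.7) + (-174.1) + x
x = (-499.6 − (-257.8)) / (1) = -241.8 kJ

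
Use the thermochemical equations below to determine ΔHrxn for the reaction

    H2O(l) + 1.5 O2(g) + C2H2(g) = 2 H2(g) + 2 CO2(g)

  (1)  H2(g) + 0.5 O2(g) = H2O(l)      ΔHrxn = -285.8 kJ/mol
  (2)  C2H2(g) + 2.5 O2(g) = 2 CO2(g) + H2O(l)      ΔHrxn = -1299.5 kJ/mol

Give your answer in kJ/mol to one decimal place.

(1) reversed and × 2 (reverse to put H2(g) on the product side; ×2 to match 2 H2(g) in the target): (-2)·(-285.8) = +571.6 kJ/mol
(2) as written (C2H2(g) already on the reactant side): -1299.5 kJ/mol
By Hess's law, ΔHrxn = (-2)·(-285.8) + (1)·(-1299.5) = -727.9 kJ/mol

ΔHrxn = -727.9 kJ/mol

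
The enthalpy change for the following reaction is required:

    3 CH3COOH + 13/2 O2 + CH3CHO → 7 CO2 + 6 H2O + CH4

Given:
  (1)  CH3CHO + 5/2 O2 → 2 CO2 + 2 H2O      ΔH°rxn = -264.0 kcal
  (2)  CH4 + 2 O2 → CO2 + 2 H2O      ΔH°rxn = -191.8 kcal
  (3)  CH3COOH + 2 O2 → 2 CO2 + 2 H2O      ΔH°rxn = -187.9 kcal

ΔH°rxn = -635.9 kcal

(1) as written: -264.0 kcal
(2) reversed: +191.8 kcal
(3) × 3: (3)·(-187.9) = -563.7 kcal
Summing the manipulated equations, ΔH°rxn = (1)·(-264.0) + (-1)·(-191.8) + (3)·(-187.9) = -635.9 kcal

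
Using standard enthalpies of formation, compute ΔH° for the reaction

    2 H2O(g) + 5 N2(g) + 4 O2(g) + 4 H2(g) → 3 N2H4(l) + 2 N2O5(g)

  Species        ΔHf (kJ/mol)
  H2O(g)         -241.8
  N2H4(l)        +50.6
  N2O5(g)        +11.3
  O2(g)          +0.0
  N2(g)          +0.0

Products: 3·(+50.6) + 2·(+11.3) = +174.4
Reactants: 2·(-241.8) + 5·(+0.0) + 4·(+0.0) + 4·(+0.0) = -483.6
ΔH° = (+174.4) − (-483.6) = 658.0 kJ/mol

ΔH° = 658.0 kJ/mol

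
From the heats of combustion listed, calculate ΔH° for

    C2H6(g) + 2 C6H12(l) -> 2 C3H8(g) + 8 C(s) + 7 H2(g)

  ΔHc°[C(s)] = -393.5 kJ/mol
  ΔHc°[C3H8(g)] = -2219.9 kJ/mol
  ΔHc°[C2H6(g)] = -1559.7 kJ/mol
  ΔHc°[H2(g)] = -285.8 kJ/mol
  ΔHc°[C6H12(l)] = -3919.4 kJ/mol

Using ΔH = Σ nΔHc°(reactants) − Σ nΔHc°(products):
= [1·(-1559.7) + 2·(-3919.4)] − [2·(-2219.9) + 8·(-393.5) + 7·(-285.8)]
= 189.9 kJ/mol

ΔH° = 189.9 kJ/mol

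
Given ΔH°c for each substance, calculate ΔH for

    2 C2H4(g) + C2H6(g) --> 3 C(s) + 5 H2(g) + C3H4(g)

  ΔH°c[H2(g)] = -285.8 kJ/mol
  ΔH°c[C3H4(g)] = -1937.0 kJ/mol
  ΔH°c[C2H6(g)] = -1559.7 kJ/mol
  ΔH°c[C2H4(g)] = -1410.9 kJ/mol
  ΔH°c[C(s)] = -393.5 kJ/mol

With combustion enthalpies, reactants minus products:
= [2·(-1410.9) + 1·(-1559.7)] − [3·(-393.5) + 5·(-285.8) + 1·(-1937.0)]
= 165.0 kJ/mol

ΔH = 165.0 kJ/mol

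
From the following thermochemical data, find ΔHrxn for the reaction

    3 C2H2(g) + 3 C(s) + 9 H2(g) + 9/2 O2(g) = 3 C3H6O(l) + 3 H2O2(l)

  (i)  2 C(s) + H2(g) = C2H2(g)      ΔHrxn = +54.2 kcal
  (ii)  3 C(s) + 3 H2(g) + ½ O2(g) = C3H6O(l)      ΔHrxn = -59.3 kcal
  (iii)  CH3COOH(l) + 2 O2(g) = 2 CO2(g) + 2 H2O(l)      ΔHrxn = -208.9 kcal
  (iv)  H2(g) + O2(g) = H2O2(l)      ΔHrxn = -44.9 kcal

ΔHrxn = -475.2 kcal

(i) reversed and × 3 (reverse to put C2H2(g) on the reactant side; scale by 3 for the 3 C2H2(g)): (-3)·(+54.2) = -162.6 kcal
(ii) × 3 (scale by 3 for the 3 C3H6O(l)): (3)·(-59.3) = -177.9 kcal
(iii): not needed (CH3COOH(l) appears nowhere else).
(iv) × 3 (scale by 3 for the 3 H2O2(l)): (3)·(-44.9) = -134.7 kcal
ΔHrxn = (-162.6) + (-177.9) + (-134.7) = -475.2 kcal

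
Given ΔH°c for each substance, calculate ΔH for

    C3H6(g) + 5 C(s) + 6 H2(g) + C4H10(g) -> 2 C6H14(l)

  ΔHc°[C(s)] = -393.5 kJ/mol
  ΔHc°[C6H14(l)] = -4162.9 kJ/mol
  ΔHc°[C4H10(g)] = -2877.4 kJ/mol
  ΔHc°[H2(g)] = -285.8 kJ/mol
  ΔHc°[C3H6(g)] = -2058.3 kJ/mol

Using ΔH = Σ nΔHc°(reactants) − Σ nΔHc°(products):
= [1·(-2058.3) + 5·(-393.5) + 6·(-285.8) + 1·(-2877.4)] − [2·(-4162.9)]
= -292.2 kJ/mol

ΔH = -292.2 kJ/mol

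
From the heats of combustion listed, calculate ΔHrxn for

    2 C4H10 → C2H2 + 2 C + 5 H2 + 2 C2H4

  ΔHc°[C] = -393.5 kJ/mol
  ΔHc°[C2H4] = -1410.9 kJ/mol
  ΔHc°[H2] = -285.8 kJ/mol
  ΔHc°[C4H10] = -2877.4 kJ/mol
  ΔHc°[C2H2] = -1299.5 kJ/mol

With combustion enthalpies, reactants minus products:
= [2·(-2877.4)] − [1·(-1299.5) + 2·(-393.5) + 5·(-285.8) + 2·(-1410.9)]
= 582.5 kJ/mol

ΔHrxn = 582.5 kJ/mol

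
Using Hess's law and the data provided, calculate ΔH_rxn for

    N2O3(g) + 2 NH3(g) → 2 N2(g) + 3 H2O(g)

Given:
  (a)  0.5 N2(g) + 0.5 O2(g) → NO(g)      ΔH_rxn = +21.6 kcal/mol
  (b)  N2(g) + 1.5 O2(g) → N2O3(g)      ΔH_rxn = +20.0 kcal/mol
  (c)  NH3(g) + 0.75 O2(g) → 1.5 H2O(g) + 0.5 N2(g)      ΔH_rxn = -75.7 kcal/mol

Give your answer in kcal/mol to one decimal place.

ΔH_rxn = -171.4 kcal/mol

(a): not needed.
(b) reversed: -20.0 kcal/mol
(c) × 2: (2)·(-75.7) = -151.4 kcal/mol
By Hess's law, ΔH_rxn = (-20.0) + (-151.4) = -171.4 kcal/mol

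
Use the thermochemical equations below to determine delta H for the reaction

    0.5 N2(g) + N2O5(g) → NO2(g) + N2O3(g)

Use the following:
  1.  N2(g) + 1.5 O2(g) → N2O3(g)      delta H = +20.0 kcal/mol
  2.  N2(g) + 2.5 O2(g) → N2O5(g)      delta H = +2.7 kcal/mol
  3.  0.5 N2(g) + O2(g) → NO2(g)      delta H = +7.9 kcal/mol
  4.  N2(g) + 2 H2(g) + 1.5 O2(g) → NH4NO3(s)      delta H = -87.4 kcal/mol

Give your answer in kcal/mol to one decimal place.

eq. 1 as written: +20.0 kcal/mol
eq. 2 reversed: -2.7 kcal/mol
eq. 3 as written: +7.9 kcal/mol
eq. 4: not needed.
Summing the manipulated equations, delta H = (+20.0) + (-2.7) + (+7.9) = 25.2 kcal/mol

delta H = 25.2 kcal/mol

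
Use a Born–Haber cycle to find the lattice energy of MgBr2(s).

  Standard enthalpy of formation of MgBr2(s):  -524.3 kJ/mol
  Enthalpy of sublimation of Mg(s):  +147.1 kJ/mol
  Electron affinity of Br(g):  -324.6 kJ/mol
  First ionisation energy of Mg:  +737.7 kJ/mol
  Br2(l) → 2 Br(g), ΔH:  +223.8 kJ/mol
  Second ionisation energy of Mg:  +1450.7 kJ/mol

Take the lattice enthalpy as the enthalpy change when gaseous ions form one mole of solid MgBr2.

ΔHf° = 1·ΔHsub + 1·(ΣIE) + 1·D(Br2) + 2·EA + U
-524.3 = 1·(+147.1) + 1·(+2188.4) + 1·(+223.8) + 2·(-324.6) + U
U = -524.3 − (+1910.1) = -2434.4 kJ/mol

U = -2434.4 kJ/mol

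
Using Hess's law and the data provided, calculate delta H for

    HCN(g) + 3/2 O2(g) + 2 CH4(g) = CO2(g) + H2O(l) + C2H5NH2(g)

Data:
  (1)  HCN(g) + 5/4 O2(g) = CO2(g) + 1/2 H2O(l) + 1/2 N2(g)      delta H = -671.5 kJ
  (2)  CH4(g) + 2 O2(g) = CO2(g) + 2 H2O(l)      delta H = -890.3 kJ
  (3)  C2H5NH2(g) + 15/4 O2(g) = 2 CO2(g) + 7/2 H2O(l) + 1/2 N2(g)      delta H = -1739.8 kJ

delta H = -712.3 kJ

(1) as written: -671.5 kJ
(2) × 2: (2)·(-890.3) = -1780.6 kJ
(3) reversed: +1739.8 kJ
Summing the manipulated equations, delta H = (-671.5) + (-1780.6) + (+1739.8) = -712.3 kJ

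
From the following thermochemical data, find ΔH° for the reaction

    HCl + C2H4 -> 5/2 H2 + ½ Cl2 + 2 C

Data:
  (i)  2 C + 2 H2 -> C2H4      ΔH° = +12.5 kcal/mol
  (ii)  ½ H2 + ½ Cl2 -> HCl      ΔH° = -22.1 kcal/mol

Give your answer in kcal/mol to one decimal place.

(i) reversed: -12.5 kcal/mol
(ii) reversed: +22.1 kcal/mol
By Hess's law, ΔH° = (-12.5) + (+22.1) = 9.6 kcal/mol

ΔH° = 9.6 kcal/mol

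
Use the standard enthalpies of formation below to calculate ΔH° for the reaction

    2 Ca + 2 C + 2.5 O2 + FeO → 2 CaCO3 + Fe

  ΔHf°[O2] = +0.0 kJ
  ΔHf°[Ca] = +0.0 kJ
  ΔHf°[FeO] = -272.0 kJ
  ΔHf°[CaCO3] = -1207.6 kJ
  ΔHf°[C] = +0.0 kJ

ΔH° = -2143.2 kJ

Products: 2·(-1207.6) + 1·(+0.0) = -2415.2
Reactants: 2·(+0.0) + 2·(+0.0) + 5/2·(+0.0) + 1·(-272.0) = -272.0
ΔH° = (-2415.2) − (-272.0) = -2143.2 kJ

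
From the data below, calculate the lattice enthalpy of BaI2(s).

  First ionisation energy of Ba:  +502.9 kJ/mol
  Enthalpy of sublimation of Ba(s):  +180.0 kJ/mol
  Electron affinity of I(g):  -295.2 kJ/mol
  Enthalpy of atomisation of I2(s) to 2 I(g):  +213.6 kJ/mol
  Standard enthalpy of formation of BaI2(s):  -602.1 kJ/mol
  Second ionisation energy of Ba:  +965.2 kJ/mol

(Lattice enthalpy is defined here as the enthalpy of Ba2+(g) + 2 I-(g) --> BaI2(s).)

U = -1873.4 kJ/mol

ΔHf° = 1·ΔHsub + 1·(ΣIE) + 1·D(I2) + 2·EA + U
-602.1 = 1·(+180.0) + 1·(+1468.1) + 1·(+213.6) + 2·(-295.2) + U
U = -602.1 − (+1271.3) = -1873.4 kJ/mol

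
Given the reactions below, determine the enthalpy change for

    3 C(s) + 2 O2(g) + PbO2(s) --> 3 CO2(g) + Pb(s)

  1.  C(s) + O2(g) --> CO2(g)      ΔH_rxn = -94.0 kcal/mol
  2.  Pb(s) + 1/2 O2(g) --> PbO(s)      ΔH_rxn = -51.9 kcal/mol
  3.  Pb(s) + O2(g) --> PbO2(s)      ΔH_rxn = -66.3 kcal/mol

eq. 1 × 3: (3)·(-94.0) = -282.0 kcal/mol
eq. 2: not needed.
eq. 3 reversed: +66.3 kcal/mol
ΔH_rxn = (-282.0) + (+66.3) = -215.7 kcal/mol

ΔH_rxn = -215.7 kcal/mol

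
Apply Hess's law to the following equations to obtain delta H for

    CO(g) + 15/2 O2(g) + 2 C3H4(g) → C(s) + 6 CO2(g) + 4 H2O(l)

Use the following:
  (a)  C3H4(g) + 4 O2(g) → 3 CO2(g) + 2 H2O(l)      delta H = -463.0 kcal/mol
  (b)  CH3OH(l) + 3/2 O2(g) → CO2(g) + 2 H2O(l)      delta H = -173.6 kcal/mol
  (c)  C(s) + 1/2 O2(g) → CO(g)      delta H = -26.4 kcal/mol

delta H = -899.6 kcal/mol

(a) × 2 (×2 to match 2 C3H4(g) in the target): (2)·(-463.0) = -926.0 kcal/mol
(b): not needed (CH3OH(l) appears nowhere else).
(c) reversed (CO(g) must end up as a reactant): +26.4 kcal/mol
By Hess's law, delta H = (2)·(-463.0) + (-1)·(-26.4) = -899.6 kcal/mol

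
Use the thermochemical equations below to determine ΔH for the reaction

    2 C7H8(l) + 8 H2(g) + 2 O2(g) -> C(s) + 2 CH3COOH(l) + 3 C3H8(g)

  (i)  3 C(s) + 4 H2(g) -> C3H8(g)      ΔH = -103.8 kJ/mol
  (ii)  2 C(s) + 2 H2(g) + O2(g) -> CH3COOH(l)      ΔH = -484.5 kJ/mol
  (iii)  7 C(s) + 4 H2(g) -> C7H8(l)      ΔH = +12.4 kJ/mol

ΔH = -1305.2 kJ/mol

(i) × 3 (scale by 3 for the 3 C3H8(g)): (3)·(-103.8) = -311.4 kJ/mol
(ii) × 2 (×2 to match 2 CH3COOH(l) in the target): (2)·(-484.5) = -969.0 kJ/mol
(iii) reversed and × 2 (C7H8(l) must end up as a reactant; scale by 2 for the 2 C7H8(l)): (-2)·(+12.4) = -24.8 kJ/mol
ΔH = (3)·(-103.8) + (2)·(-484.5) + (-2)·(+12.4) = -1305.2 kJ/mol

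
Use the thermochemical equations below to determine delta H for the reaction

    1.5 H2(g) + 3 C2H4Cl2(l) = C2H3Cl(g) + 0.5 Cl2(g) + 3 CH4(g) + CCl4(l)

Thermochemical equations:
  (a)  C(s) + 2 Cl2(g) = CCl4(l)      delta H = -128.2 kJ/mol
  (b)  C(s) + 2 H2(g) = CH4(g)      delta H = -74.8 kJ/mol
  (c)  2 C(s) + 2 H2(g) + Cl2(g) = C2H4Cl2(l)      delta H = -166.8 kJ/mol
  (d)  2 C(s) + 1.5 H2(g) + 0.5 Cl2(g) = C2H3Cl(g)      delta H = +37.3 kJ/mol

delta H = 185.1 kJ/mol

(a) as written: -128.2 kJ/mol
(b) × 3: (3)·(-74.8) = -224.4 kJ/mol
(c) reversed and × 3: (-3)·(-166.8) = +500.4 kJ/mol
(d) as written: +37.3 kJ/mol
Combining the equations, delta H = (-128.2) + (-224.4) + (+500.4) + (+37.3) = 185.1 kJ/mol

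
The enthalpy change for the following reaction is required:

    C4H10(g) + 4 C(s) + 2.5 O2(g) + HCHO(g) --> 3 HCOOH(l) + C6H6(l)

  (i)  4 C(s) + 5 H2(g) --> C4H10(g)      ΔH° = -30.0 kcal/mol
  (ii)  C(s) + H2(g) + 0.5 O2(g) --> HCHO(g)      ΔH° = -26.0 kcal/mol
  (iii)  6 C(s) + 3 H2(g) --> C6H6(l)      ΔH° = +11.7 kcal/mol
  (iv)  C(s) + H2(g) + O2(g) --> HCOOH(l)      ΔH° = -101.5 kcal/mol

(i) reversed: +30.0 kcal/mol
(ii) reversed: +26.0 kcal/mol
(iii) as written: +11.7 kcal/mol
(iv) × 3: (3)·(-101.5) = -304.5 kcal/mol
Since enthalpy is a state function, ΔH° = (-1)·(-30.0) + (-1)·(-26.0) + (1)·(+11.7) + (3)·(-101.5) = -236.8 kcal/mol

ΔH° = -236.8 kcal/mol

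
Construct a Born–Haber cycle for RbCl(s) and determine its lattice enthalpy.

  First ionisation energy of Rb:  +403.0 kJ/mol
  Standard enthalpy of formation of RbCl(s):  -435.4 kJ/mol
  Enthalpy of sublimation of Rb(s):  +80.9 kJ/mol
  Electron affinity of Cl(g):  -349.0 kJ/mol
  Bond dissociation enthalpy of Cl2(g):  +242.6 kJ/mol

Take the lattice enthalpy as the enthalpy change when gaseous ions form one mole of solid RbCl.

U = -691.6 kJ/mol

ΔHf° = 1·ΔHsub + 1·(ΣIE) + 1/2·D(Cl2) + 1·EA + U
-435.4 = 1·(+80.9) + 1·(+403.0) + 1/2·(+242.6) + 1·(-349.0) + U
U = -435.4 − (+256.2) = -691.6 kJ/mol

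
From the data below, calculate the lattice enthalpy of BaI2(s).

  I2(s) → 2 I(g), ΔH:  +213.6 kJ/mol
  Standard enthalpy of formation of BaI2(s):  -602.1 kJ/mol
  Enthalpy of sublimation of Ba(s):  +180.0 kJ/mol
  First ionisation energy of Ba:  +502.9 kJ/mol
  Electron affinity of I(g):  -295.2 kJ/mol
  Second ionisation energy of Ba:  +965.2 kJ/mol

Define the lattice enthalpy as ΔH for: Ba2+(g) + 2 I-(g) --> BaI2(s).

ΔHf° = 1·ΔHsub + 1·(ΣIE) + 1·D(I2) + 2·EA + U
-602.1 = 1·(+180.0) + 1·(+1468.1) + 1·(+213.6) + 2·(-295.2) + U
U = -602.1 − (+1271.3) = -1873.4 kJ/mol

U = -1873.4 kJ/mol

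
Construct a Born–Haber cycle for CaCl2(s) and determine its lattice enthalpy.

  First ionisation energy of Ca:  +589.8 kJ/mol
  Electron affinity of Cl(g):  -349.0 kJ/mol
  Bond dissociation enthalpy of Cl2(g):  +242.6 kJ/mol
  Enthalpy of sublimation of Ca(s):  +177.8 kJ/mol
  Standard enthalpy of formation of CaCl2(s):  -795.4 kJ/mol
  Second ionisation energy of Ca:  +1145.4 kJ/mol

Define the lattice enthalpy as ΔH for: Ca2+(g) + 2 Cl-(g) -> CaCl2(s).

ΔHf° = 1·ΔHsub + 1·(ΣIE) + 1·D(Cl2) + 2·EA + U
-795.4 = 1·(+177.8) + 1·(+1735.2) + 1·(+242.6) + 2·(-349.0) + U
U = -795.4 − (+1457.6) = -2253.0 kJ/mol

U = -2253.0 kJ/mol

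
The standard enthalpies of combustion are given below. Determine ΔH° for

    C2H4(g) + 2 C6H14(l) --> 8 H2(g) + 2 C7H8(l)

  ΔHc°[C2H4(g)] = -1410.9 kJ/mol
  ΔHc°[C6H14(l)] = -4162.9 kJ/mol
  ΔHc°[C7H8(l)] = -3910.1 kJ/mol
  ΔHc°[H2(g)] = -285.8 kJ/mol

ΔH° = 369.9 kJ/mol

Using ΔH = Σ nΔHc°(reactants) − Σ nΔHc°(products):
= [1·(-1410.9) + 2·(-4162.9)] − [8·(-285.8) + 2·(-3910.1)]
= 369.9 kJ/mol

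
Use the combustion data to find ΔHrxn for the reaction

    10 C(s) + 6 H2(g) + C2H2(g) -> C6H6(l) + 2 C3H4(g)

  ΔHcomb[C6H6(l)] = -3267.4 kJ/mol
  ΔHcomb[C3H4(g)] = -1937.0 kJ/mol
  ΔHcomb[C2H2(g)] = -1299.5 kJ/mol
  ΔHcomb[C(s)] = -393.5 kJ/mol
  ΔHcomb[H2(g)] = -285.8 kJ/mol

Using ΔH = Σ nΔHc°(reactants) − Σ nΔHc°(products):
= [10·(-393.5) + 6·(-285.8) + 1·(-1299.5)] − [1·(-3267.4) + 2·(-1937.0)]
= 192.1 kJ/mol

ΔHrxn = 192.1 kJ/mol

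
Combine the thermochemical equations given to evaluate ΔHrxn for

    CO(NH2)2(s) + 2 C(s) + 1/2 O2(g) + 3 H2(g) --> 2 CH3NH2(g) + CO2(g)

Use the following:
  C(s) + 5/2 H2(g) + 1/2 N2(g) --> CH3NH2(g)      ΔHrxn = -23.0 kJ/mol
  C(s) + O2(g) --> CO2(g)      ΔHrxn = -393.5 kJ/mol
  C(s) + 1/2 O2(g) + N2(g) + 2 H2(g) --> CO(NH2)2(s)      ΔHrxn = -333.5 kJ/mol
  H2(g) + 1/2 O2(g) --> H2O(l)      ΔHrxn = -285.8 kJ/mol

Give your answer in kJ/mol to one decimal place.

equation 1 × 2 (×2 to match 2 CH3NH2(g) in the target): (2)·(-23.0) = -46.0 kJ/mol
equation 2 as written (CO2(g) already on the product side): -393.5 kJ/mol
equation 3 reversed (reverse to put CO(NH2)2(s) on the reactant side): +333.5 kJ/mol
equation 4: not needed (H2O(l) appears nowhere else).
Combining the equations, ΔHrxn = (2)·(-23.0) + (1)·(-393.5) + (-1)·(-333.5) = -106.0 kJ/mol

ΔHrxn = -106.0 kJ/mol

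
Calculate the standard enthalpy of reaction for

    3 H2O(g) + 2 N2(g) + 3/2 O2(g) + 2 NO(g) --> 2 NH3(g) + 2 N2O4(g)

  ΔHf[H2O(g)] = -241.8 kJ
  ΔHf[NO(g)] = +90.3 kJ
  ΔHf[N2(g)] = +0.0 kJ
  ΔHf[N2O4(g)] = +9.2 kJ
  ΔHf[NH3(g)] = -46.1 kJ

ΔH°rxn = 471.0 kJ

Products: 2·(-46.1) + 2·(+9.2) = -73.8
Reactants: 3·(-241.8) + 2·(+0.0) + 3/2·(+0.0) + 2·(+90.3) = -544.8
ΔH°rxn = (-73.8) − (-544.8) = 471.0 kJ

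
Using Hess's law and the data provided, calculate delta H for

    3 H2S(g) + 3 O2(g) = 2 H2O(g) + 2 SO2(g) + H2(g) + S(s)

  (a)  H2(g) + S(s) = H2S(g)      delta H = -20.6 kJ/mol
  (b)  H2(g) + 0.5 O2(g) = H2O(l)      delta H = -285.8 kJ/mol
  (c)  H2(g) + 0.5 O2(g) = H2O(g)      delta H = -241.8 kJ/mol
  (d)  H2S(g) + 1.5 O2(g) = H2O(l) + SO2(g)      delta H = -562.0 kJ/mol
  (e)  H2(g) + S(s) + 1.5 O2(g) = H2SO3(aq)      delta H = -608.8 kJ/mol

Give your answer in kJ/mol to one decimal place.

(a) reversed: +20.6 kJ/mol
(b) reversed and × 2: (-2)·(-285.8) = +571.6 kJ/mol
(c) × 2 (×2 to match 2 H2O(g) in the target): (2)·(-241.8) = -483.6 kJ/mol
(d) × 2 (×2 to match 2 SO2(g) in the target): (2)·(-562.0) = -1124.0 kJ/mol
(e): not needed (H2SO3(aq) appears nowhere else).
By Hess's law, delta H = (+20.6) + (+571.6) + (-483.6) + (-1124.0) = -1015.4 kJ/mol

delta H = -1015.4 kJ/mol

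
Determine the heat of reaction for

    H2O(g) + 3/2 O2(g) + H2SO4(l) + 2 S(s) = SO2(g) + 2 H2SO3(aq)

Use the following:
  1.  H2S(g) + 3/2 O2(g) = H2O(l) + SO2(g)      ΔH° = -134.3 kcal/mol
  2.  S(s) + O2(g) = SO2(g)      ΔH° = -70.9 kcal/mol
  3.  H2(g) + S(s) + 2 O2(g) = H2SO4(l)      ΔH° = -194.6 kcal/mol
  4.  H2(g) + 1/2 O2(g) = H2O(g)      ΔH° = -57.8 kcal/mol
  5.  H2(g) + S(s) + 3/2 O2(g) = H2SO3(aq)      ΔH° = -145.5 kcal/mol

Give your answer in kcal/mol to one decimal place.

eq. 1: not needed (H2S(g) appears nowhere else).
eq. 2 as written: -70.9 kcal/mol
eq. 3 reversed (H2SO4(l) must end up as a reactant): +194.6 kcal/mol
eq. 4 reversed (H2O(g) must end up as a reactant): +57.8 kcal/mol
eq. 5 × 2 (×2 to match 2 H2SO3(aq) in the target): (2)·(-145.5) = -291.0 kcal/mol
ΔH° = (1)·(-70.9) + (-1)·(-194.6) + (-1)·(-57.8) + (2)·(-145.5) = -109.5 kcal/mol

ΔH° = -109.5 kcal/mol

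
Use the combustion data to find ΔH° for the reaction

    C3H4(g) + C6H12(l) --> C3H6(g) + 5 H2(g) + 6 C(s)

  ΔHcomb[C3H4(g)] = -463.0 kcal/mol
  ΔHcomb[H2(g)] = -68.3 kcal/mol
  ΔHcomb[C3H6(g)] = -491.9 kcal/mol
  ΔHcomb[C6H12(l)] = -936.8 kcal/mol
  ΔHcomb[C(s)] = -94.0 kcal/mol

ΔH° = -2.4 kcal/mol

Using ΔH = Σ nΔHc°(reactants) − Σ nΔHc°(products):
= [1·(-463.0) + 1·(-936.8)] − [1·(-491.9) + 5·(-68.3) + 6·(-94.0)]
= -2.4 kcal/mol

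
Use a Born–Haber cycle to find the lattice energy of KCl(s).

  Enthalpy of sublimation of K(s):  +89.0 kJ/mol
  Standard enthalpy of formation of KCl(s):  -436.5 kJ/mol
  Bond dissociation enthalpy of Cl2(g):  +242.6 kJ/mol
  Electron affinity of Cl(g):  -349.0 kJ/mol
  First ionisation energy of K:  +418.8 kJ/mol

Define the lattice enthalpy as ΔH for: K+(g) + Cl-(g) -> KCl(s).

U = -716.6 kJ/mol

ΔHf° = 1·ΔHsub + 1·(ΣIE) + 1/2·D(Cl2) + 1·EA + U
-436.5 = 1·(+89.0) + 1·(+418.8) + 1/2·(+242.6) + 1·(-349.0) + U
U = -436.5 − (+280.1) = -716.6 kJ/mol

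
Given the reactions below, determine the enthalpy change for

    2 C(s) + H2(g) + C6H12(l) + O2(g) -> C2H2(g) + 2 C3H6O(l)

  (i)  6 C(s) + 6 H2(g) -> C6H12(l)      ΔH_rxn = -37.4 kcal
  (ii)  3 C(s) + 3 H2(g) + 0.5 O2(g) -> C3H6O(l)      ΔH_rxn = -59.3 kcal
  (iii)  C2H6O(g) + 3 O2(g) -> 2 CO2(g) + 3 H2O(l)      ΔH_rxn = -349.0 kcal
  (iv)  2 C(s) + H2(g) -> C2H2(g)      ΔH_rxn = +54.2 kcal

(i) reversed: +37.4 kcal
(ii) × 2: (2)·(-59.3) = -118.6 kcal
(iii): not needed.
(iv) as written: +54.2 kcal
ΔH_rxn = (+37.4) + (-118.6) + (+54.2) = -27.0 kcal

ΔH_rxn = -27.0 kcal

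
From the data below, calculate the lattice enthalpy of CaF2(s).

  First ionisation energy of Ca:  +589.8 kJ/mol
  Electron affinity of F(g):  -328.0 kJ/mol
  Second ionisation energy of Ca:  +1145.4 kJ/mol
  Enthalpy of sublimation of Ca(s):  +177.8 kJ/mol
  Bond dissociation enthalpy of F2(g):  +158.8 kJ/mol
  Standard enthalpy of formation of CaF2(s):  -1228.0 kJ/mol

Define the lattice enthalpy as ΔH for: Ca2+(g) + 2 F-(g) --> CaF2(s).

ΔHf° = 1·ΔHsub + 1·(ΣIE) + 1·D(F2) + 2·EA + U
-1228.0 = 1·(+177.8) + 1·(+1735.2) + 1·(+158.8) + 2·(-328.0) + U
U = -1228.0 − (+1415.8) = -2643.8 kJ/mol

U = -2643.8 kJ/mol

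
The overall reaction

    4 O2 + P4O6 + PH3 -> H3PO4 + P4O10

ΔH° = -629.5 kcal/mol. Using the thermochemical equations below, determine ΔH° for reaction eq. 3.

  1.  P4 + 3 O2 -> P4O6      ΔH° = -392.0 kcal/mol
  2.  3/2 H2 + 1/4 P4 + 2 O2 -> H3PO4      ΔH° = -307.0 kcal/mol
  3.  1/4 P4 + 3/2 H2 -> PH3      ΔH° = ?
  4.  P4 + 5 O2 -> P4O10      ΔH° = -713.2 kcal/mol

ΔH° = 1.3 kcal/mol

eq. 1 reversed (reverse to put P4O6 on the reactant side): +392.0 kcal/mol
eq. 2 as written (H3PO4 already on the product side): -307.0 kcal/mol
eq. 3 reversed (reverse to put PH3 on the reactant side): contributes −x
eq. 4 as written (P4O10 already on the product side): -713.2 kcal/mol
-629.5 = (+392.0) + (-307.0) + (-713.2) − x
x = (-629.5 − (-628.2)) / (-1) = 1.3 kcal/mol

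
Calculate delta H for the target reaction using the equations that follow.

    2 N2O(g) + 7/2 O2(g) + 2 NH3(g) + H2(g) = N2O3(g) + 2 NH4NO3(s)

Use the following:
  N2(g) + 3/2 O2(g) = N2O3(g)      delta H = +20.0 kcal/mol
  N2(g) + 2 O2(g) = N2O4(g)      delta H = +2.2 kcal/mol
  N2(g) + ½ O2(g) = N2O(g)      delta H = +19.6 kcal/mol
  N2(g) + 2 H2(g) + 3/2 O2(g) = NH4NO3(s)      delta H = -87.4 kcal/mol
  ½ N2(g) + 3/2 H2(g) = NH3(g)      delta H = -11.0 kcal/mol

delta H = -172.0 kcal/mol

equation 1 as written (N2O3(g) already on the product side): +20.0 kcal/mol
equation 2: not needed (N2O4(g) appears nowhere else).
equation 3 reversed and × 2 (reverse to put N2O(g) on the reactant side; ×2 to match 2 N2O(g) in the target): (-2)·(+19.6) = -39.2 kcal/mol
equation 4 × 2 (×2 to match 2 NH4NO3(s) in the target): (2)·(-87.4) = -174.8 kcal/mol
equation 5 reversed and × 2 (reverse to put NH3(g) on the reactant side; scale by 2 for the 2 NH3(g)): (-2)·(-11.0) = +22.0 kcal/mol
delta H = (1)·(+20.0) + (-2)·(+19.6) + (2)·(-87.4) + (-2)·(-11.0) = -172.0 kcal/mol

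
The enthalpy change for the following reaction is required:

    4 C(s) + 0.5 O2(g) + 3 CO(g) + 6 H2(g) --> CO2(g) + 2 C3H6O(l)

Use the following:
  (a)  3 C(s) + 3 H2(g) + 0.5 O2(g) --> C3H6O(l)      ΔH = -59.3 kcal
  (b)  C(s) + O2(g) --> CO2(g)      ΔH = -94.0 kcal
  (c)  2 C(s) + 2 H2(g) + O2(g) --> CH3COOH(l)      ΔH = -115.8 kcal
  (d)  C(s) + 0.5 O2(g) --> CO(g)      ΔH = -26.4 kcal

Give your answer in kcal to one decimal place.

(a) × 2: (2)·(-59.3) = -118.6 kcal
(b) as written: -94.0 kcal
(c): not needed.
(d) reversed and × 3: (-3)·(-26.4) = +79.2 kcal
ΔH = (-118.6) + (-94.0) + (+79.2) = -133.4 kcal

ΔH = -133.4 kcal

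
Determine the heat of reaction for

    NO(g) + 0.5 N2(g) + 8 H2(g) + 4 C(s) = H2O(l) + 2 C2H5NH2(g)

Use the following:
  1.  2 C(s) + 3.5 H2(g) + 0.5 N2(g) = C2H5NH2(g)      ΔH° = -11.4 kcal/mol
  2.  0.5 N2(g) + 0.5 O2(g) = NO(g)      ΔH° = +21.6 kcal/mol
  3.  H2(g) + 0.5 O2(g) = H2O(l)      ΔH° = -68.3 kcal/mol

ΔH° = -112.7 kcal/mol

eq. 1 × 2 (×2 to match 2 C2H5NH2(g) in the target): (2)·(-11.4) = -22.8 kcal/mol
eq. 2 reversed (reverse to put NO(g) on the reactant side): -21.6 kcal/mol
eq. 3 as written (H2O(l) already on the product side): -68.3 kcal/mol
Summing the manipulated equations, ΔH° = (-22.8) + (-21.6) + (-68.3) = -112.7 kcal/mol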